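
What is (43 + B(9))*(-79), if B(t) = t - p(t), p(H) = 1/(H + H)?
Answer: -73865/18 ≈ -4103.6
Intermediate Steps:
p(H) = 1/(2*H)
B(t) = t - 1/(2*t)
(43 + B(9))*(-79) = (43 + (9 - ½/9))*(-79) = (43 + (9 - ½*⅑))*(-79) = (43 + (9 - 1/18))*(-79) = (43 + 161/18)*(-79) = (935/18)*(-79) = -73865/18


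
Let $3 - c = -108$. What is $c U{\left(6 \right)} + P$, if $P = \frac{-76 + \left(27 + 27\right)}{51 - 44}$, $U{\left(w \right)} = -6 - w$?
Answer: $- \frac{9346}{7} \approx -1335.1$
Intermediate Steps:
$c = 111$ ($c = 3 - -108 = 3 + 108 = 111$)
$P = - \frac{22}{7}$ ($P = \frac{-76 + 54}{7} = \left(-22\right) \frac{1}{7} = - \frac{22}{7} \approx -3.1429$)
$c U{\left(6 \right)} + P = 111 \left(-6 - 6\right) - \frac{22}{7} = 111 \left(-12\right) - \frac{22}{7} = -1332 - \frac{22}{7} = - \frac{9346}{7}$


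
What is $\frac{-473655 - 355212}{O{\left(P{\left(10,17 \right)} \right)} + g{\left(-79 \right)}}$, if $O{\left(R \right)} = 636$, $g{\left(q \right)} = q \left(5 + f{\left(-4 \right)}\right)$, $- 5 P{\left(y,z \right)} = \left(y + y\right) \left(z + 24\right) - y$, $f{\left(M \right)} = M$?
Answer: $- \frac{828867}{557} \approx -1488.1$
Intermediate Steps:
$P{\left(y,z \right)} = \frac{y}{5} - \frac{2 y \left(24 + z\right)}{5}$ ($P{\left(y,z \right)} = - \frac{\left(y + y\right) \left(z + 24\right) - y}{5} = - \frac{2 y \left(24 + z\right) - y}{5} = - \frac{- y + 2 y \left(24 + z\right)}{5} = \frac{y}{5} - \frac{2 y \left(24 + z\right)}{5}$)
$g{\left(q \right)} = q$ ($g{\left(q \right)} = q \left(5 - 4\right) = q 1 = q$)
$\frac{-473655 - 355212}{O{\left(P{\left(10,17 \right)} \right)} + g{\left(-79 \right)}} = \frac{-473655 - 355212}{636 - 79} = - \frac{828867}{557}$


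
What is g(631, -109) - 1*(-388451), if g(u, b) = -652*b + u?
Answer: 460150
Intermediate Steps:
g(u, b) = u - 652*b
g(631, -109) - 1*(-388451) = (631 - 652*(-109)) - 1*(-388451) = (631 + 71068) + 388451 = 71699 + 388451 = 460150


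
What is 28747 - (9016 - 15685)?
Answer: 35416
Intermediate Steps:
28747 - (9016 - 15685) = 28747 - 1*(-6669) = 28747 + 6669 = 35416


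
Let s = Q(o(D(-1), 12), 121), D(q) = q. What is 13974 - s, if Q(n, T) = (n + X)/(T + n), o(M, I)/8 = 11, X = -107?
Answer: 153715/11 ≈ 13974.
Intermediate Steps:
o(M, I) = 88 (o(M, I) = 8*11 = 88)
Q(n, T) = (-107 + n)/(T + n) (Q(n, T) = (n - 107)/(T + n) = (-107 + n)/(T + n))
s = -1/11 (s = (-107 + 88)/(121 + 88) = -19/209 = (1/209)*(-19) = -1/11 ≈ -0.090909)
13974 - s = 13974 - 1*(-1/11) = 13974 + 1/11 = 153715/11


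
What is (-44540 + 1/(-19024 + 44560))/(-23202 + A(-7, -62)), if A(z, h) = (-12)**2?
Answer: 1137373439/588809088 ≈ 1.9317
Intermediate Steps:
A(z, h) = 144
(-44540 + 1/(-19024 + 44560))/(-23202 + A(-7, -62)) = (-44540 + 1/(-19024 + 44560))/(-23202 + 144) = (-44540 + 1/25536)/(-23058) = (-44540 + 1/25536)*(-1/23058) = -1137373439/25536*(-1/23058) = 1137373439/588809088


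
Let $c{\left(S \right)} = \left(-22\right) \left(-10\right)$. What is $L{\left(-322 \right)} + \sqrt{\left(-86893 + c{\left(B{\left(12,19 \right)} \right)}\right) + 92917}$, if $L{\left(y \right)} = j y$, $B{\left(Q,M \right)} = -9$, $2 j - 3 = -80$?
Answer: $12397 + 2 \sqrt{1561} \approx 12476.0$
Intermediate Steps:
$j = - \frac{77}{2}$ ($j = \frac{3}{2} + \frac{1}{2} \left(-80\right) = \frac{3}{2} - 40 = - \frac{77}{2} \approx -38.5$)
$c{\left(S \right)} = 220$
$L{\left(y \right)} = - \frac{77 y}{2}$
$L{\left(-322 \right)} + \sqrt{\left(-86893 + c{\left(B{\left(12,19 \right)} \right)}\right) + 92917} = \left(- \frac{77}{2}\right) \left(-322\right) + \sqrt{\left(-86893 + 220\right) + 92917} = 12397 + \sqrt{-86673 + 92917} = 12397 + \sqrt{6244} = 12397 + 2 \sqrt{1561}$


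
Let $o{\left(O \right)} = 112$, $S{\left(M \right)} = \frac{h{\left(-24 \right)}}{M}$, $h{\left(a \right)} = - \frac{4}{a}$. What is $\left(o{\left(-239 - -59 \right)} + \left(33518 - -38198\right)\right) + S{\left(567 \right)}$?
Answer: $\frac{244358857}{3402} \approx 71828.0$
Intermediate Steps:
$S{\left(M \right)} = \frac{1}{6 M}$ ($S{\left(M \right)} = \frac{\left(-4\right) \frac{1}{-24}}{M} = \frac{\left(-4\right) \left(- \frac{1}{24}\right)}{M} = \frac{1}{6 M}$)
$\left(o{\left(-239 - -59 \right)} + \left(33518 - -38198\right)\right) + S{\left(567 \right)} = \left(112 + \left(33518 - -38198\right)\right) + \frac{1}{6 \cdot 567} = \left(112 + \left(33518 + 38198\right)\right) + \frac{1}{6} \cdot \frac{1}{567} = \left(112 + 71716\right) + \frac{1}{3402} = 71828 + \frac{1}{3402} = \frac{244358857}{3402}$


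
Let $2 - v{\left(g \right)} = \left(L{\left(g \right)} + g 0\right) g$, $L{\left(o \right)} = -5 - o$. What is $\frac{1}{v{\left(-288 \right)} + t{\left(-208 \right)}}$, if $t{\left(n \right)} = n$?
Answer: $\frac{1}{81298} \approx 1.23 \cdot 10^{-5}$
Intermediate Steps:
$v{\left(g \right)} = 2 - g \left(-5 - g\right)$ ($v{\left(g \right)} = 2 - \left(\left(-5 - g\right) + g 0\right) g = 2 - \left(\left(-5 - g\right) + 0\right) g = 2 - \left(-5 - g\right) g = 2 - g \left(-5 - g\right)$)
$\frac{1}{v{\left(-288 \right)} + t{\left(-208 \right)}} = \frac{1}{\left(2 - 288 \left(5 - 288\right)\right) - 208} = \frac{1}{\left(2 - -81504\right) - 208} = \frac{1}{\left(2 + 81504\right) - 208} = \frac{1}{81506 - 208} = \frac{1}{81298}$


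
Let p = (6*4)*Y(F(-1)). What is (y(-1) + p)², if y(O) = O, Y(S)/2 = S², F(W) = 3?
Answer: 185761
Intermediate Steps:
Y(S) = 2*S²
p = 432 (p = (6*4)*(2*3²) = 24*(2*9) = 24*18 = 432)
(y(-1) + p)² = (-1 + 432)² = 431² = 185761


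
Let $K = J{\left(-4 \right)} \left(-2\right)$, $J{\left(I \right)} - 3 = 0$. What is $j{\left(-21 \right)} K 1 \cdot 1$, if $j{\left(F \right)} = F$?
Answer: $126$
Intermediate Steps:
$J{\left(I \right)} = 3$ ($J{\left(I \right)} = 3 + 0 = 3$)
$K = -6$ ($K = 3 \left(-2\right) = -6$)
$j{\left(-21 \right)} K 1 \cdot 1 = - 21 \left(-6\right) 1 \cdot 1 = - 21 \left(\left(-6\right) 1\right) = \left(-21\right) \left(-6\right) = 126$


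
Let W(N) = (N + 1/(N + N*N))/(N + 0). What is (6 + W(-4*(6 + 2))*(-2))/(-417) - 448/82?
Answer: -495058275/90454528 ≈ -5.4730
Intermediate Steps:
W(N) = (N + 1/(N + N²))/N
(6 + W(-4*(6 + 2))*(-2))/(-417) - 448/82 = (6 + ((1 + (-4*(6 + 2))² + (-4*(6 + 2))³)/((-4*(6 + 2))²*(1 - 4*(6 + 2))))*(-2))/(-417) - 448/82 = (6 + ((1 + (-4*8)² + (-4*8)³)/((-4*8)²*(1 - 4*8)))*(-2))*(-1/417) - 448*1/82 = (6 + ((1 + (-32)² + (-32)³)/((-32)²*(1 - 32)))*(-2))*(-1/417) - 224/41 = (6 + ((1/1024)*(1 + 1024 - 32768)/(-31))*(-2))*(-1/417) - 224/41 = (6 + ((1/1024)*(-1/31)*(-31743))*(-2))*(-1/417) - 224/41 = (6 + (31743/31744)*(-2))*(-1/417) - 224/41 = (6 - 31743/15872)*(-1/417) - 224/41 = (63489/15872)*(-1/417) - 224/41 = -21163/2206208 - 224/41 = -495058275/90454528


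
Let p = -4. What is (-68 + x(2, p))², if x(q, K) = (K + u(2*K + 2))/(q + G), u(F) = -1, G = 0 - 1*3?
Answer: 3969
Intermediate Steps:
G = -3 (G = 0 - 3 = -3)
x(q, K) = (-1 + K)/(-3 + q) (x(q, K) = (K - 1)/(q - 3) = (-1 + K)/(-3 + q))
(-68 + x(2, p))² = (-68 + (-1 - 4)/(-3 + 2))² = (-68 - 5/(-1))² = (-68 - 1*(-5))² = (-68 + 5)² = (-63)² = 3969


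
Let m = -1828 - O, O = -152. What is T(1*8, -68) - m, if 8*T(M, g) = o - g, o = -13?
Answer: 13463/8 ≈ 1682.9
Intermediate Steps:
T(M, g) = -13/8 - g/8 (T(M, g) = (-13 - g)/8 = -13/8 - g/8)
m = -1676 (m = -1828 - 1*(-152) = -1828 + 152 = -1676)
T(1*8, -68) - m = (-13/8 - 1/8*(-68)) - 1*(-1676) = (-13/8 + 17/2) + 1676 = 55/8 + 1676 = 13463/8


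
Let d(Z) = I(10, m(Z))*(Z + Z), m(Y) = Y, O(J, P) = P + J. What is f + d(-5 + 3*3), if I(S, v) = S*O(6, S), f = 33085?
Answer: 34365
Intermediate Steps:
O(J, P) = J + P
I(S, v) = S*(6 + S)
d(Z) = 320*Z (d(Z) = (10*(6 + 10))*(Z + Z) = (10*16)*(2*Z) = 160*(2*Z) = 320*Z)
f + d(-5 + 3*3) = 33085 + 320*(-5 + 3*3) = 33085 + 320*(-5 + 9) = 33085 + 320*4 = 33085 + 1280 = 34365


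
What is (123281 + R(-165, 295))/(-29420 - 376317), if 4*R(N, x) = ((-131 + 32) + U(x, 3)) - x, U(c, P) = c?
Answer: -493025/1622948 ≈ -0.30378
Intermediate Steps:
R(N, x) = -99/4 (R(N, x) = (((-131 + 32) + x) - x)/4 = ((-99 + x) - x)/4 = (1/4)*(-99) = -99/4)
(123281 + R(-165, 295))/(-29420 - 376317) = (123281 - 99/4)/(-29420 - 376317) = (493025/4)/(-405737) = (493025/4)*(-1/405737) = -493025/1622948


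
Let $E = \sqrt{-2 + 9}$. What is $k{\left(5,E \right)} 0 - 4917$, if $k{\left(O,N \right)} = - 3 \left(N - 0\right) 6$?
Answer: $-4917$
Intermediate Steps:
$E = \sqrt{7} \approx 2.6458$
$k{\left(O,N \right)} = - 18 N$ ($k{\left(O,N \right)} = - 3 \left(N + 0\right) 6 = - 3 N 6 = - 18 N$)
$k{\left(5,E \right)} 0 - 4917 = - 18 \sqrt{7} \cdot 0 - 4917 = 0 - 4917 = -4917$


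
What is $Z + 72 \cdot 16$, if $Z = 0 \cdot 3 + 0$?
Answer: $1152$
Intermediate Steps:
$Z = 0$ ($Z = 0 + 0 = 0$)
$Z + 72 \cdot 16 = 0 + 72 \cdot 16 = 0 + 1152 = 1152$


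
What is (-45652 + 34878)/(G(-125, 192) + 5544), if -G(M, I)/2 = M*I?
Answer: -5387/26772 ≈ -0.20122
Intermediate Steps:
G(M, I) = -2*I*M (G(M, I) = -2*M*I = -2*I*M)
(-45652 + 34878)/(G(-125, 192) + 5544) = (-45652 + 34878)/(-2*192*(-125) + 5544) = -10774/(48000 + 5544) = -10774/53544 = -10774*1/53544 = -5387/26772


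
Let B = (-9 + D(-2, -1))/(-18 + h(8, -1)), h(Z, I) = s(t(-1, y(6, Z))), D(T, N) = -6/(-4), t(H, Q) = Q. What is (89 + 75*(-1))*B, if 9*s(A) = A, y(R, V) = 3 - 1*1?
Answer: 189/32 ≈ 5.9063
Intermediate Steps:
y(R, V) = 2 (y(R, V) = 3 - 1 = 2)
s(A) = A/9
D(T, N) = 3/2 (D(T, N) = -6*(-¼) = 3/2)
h(Z, I) = 2/9 (h(Z, I) = (⅑)*2 = 2/9)
B = 27/64 (B = (-9 + 3/2)/(-18 + 2/9) = -15/(2*(-160/9)) = -15/2*(-9/160) = 27/64 ≈ 0.42188)
(89 + 75*(-1))*B = (89 + 75*(-1))*(27/64) = (89 - 75)*(27/64) = 14*(27/64) = 189/32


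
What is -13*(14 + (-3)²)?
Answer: -299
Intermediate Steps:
-13*(14 + (-3)²) = -13*(14 + 9) = -13*23 = -299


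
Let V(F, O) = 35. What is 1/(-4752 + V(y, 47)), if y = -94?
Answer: -1/4717 ≈ -0.00021200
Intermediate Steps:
1/(-4752 + V(y, 47)) = 1/(-4752 + 35) = 1/(-4717) = -1/4717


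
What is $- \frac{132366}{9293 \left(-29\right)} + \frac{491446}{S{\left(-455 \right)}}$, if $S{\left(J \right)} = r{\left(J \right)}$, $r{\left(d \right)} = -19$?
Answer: $- \frac{132440707708}{5120443} \approx -25865.0$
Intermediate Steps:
$S{\left(J \right)} = -19$
$- \frac{132366}{9293 \left(-29\right)} + \frac{491446}{S{\left(-455 \right)}} = - \frac{132366}{9293 \left(-29\right)} + \frac{491446}{-19} = - \frac{132366}{-269497} + 491446 \left(- \frac{1}{19}\right) = \left(-132366\right) \left(- \frac{1}{269497}\right) - \frac{491446}{19} = \frac{132366}{269497} - \frac{491446}{19} = - \frac{132440707708}{5120443}$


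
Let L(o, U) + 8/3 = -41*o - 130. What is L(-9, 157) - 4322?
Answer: -12257/3 ≈ -4085.7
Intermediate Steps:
L(o, U) = -398/3 - 41*o (L(o, U) = -8/3 + (-41*o - 130) = -8/3 + (-130 - 41*o) = -398/3 - 41*o)
L(-9, 157) - 4322 = (-398/3 - 41*(-9)) - 4322 = (-398/3 + 369) - 4322 = 709/3 - 4322 = -12257/3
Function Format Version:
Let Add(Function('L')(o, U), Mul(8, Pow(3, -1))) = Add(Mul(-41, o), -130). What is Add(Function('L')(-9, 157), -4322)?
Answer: Rational(-12257, 3) ≈ -4085.7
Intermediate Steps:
Function('L')(o, U) = Add(Rational(-398, 3), Mul(-41, o)) (Function('L')(o, U) = Add(Rational(-8, 3), Add(Mul(-41, o), -130)) = Add(Rational(-8, 3), Add(-130, Mul(-41, o))) = Add(Rational(-398, 3), Mul(-41, o)))
Add(Function('L')(-9, 157), -4322) = Add(Add(Rational(-398, 3), Mul(-41, -9)), -4322) = Add(Add(Rational(-398, 3), 369), -4322) = Add(Rational(709, 3), -4322) = Rational(-12257, 3)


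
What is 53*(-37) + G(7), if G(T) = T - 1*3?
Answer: -1957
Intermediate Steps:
G(T) = -3 + T (G(T) = T - 3 = -3 + T)
53*(-37) + G(7) = 53*(-37) + (-3 + 7) = -1961 + 4 = -1957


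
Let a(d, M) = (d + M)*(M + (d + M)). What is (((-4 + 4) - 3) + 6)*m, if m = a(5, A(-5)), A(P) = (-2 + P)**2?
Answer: 16686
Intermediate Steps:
a(d, M) = (M + d)*(d + 2*M) (a(d, M) = (M + d)*(M + (M + d)) = (M + d)*(d + 2*M))
m = 5562 (m = 5**2 + 2*((-2 - 5)**2)**2 + 3*(-2 - 5)**2*5 = 25 + 2*((-7)**2)**2 + 3*(-7)**2*5 = 25 + 2*49**2 + 3*49*5 = 25 + 2*2401 + 735 = 25 + 4802 + 735 = 5562)
(((-4 + 4) - 3) + 6)*m = (((-4 + 4) - 3) + 6)*5562 = ((0 - 3) + 6)*5562 = (-3 + 6)*5562 = 3*5562 = 16686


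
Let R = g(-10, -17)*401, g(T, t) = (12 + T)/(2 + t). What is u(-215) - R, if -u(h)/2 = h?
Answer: 7252/15 ≈ 483.47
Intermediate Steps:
g(T, t) = (12 + T)/(2 + t)
u(h) = -2*h
R = -802/15 (R = ((12 - 10)/(2 - 17))*401 = (2/(-15))*401 = -1/15*2*401 = -2/15*401 = -802/15 ≈ -53.467)
u(-215) - R = -2*(-215) - 1*(-802/15) = 430 + 802/15 = 7252/15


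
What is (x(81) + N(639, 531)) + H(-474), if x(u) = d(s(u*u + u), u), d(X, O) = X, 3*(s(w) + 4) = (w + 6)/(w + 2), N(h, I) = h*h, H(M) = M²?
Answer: 1051401927/1661 ≈ 6.3299e+5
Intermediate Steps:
N(h, I) = h²
s(w) = -4 + (6 + w)/(3*(2 + w)) (s(w) = -4 + ((w + 6)/(w + 2))/3 = -4 + ((6 + w)/(2 + w))/3 = -4 + (6 + w)/(3*(2 + w)))
x(u) = (-18 - 11*u - 11*u²)/(3*(2 + u + u²)) (x(u) = (-18 - 11*(u*u + u))/(3*(2 + (u*u + u))) = (-18 - 11*(u² + u))/(3*(2 + (u² + u))) = (-18 - 11*(u + u²))/(3*(2 + (u + u²))) = (-18 + (-11*u - 11*u²))/(3*(2 + u + u²)) = (-18 - 11*u - 11*u²)/(3*(2 + u + u²)))
(x(81) + N(639, 531)) + H(-474) = ((-18 - 11*81*(1 + 81))/(3*(2 + 81*(1 + 81))) + 639²) + (-474)² = ((-18 - 11*81*82)/(3*(2 + 81*82)) + 408321) + 224676 = ((-18 - 73062)/(3*(2 + 6642)) + 408321) + 224676 = ((⅓)*(-73080)/6644 + 408321) + 224676 = ((⅓)*(1/6644)*(-73080) + 408321) + 224676 = (-6090/1661 + 408321) + 224676 = 678215091/1661 + 224676 = 1051401927/1661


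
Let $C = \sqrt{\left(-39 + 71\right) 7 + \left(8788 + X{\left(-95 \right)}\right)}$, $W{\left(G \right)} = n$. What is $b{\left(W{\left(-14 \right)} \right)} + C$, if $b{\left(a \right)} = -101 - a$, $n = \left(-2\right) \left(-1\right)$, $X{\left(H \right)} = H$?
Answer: $-103 + \sqrt{8917} \approx -8.5701$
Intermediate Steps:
$n = 2$
$W{\left(G \right)} = 2$
$C = \sqrt{8917}$ ($C = \sqrt{\left(-39 + 71\right) 7 + \left(8788 - 95\right)} = \sqrt{32 \cdot 7 + 8693} = \sqrt{224 + 8693} = \sqrt{8917} \approx 94.43$)
$b{\left(W{\left(-14 \right)} \right)} + C = \left(-101 - 2\right) + \sqrt{8917} = -103 + \sqrt{8917}$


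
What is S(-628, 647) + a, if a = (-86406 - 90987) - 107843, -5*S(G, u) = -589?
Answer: -1425591/5 ≈ -2.8512e+5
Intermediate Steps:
S(G, u) = 589/5 (S(G, u) = -⅕*(-589) = 589/5)
a = -285236 (a = -177393 - 107843 = -285236)
S(-628, 647) + a = 589/5 - 285236 = -1425591/5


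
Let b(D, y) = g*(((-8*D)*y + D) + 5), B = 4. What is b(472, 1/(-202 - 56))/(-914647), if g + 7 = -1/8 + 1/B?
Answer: 3488155/943915704 ≈ 0.0036954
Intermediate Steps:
g = -55/8 (g = -7 + (-1/8 + 1/4) = -7 + (-1*⅛ + 1*(¼)) = -7 + (-⅛ + ¼) = -7 + ⅛ = -55/8 ≈ -6.8750)
b(D, y) = -275/8 - 55*D/8 + 55*D*y (b(D, y) = -55*(((-8*D)*y + D) + 5)/8 = -55*((-8*D*y + D) + 5)/8 = -55*((D - 8*D*y) + 5)/8 = -55*(5 + D - 8*D*y)/8 = -275/8 - 55*D/8 + 55*D*y)
b(472, 1/(-202 - 56))/(-914647) = (-275/8 - 55/8*472 + 55*472/(-202 - 56))/(-914647) = (-275/8 - 3245 + 55*472/(-258))*(-1/914647) = (-275/8 - 3245 + 55*472*(-1/258))*(-1/914647) = (-275/8 - 3245 - 12980/129)*(-1/914647) = -3488155/1032*(-1/914647) = 3488155/943915704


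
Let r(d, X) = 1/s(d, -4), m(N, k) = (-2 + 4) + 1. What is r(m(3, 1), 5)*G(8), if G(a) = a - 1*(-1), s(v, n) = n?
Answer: -9/4 ≈ -2.2500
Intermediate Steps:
G(a) = 1 + a (G(a) = a + 1 = 1 + a)
m(N, k) = 3 (m(N, k) = 2 + 1 = 3)
r(d, X) = -¼ (r(d, X) = 1/(-4) = -¼)
r(m(3, 1), 5)*G(8) = -(1 + 8)/4 = -¼*9 = -9/4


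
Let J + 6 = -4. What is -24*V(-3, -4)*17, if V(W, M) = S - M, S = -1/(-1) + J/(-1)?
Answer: -6120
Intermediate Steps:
J = -10 (J = -6 - 4 = -10)
S = 11 (S = -1/(-1) - 10/(-1) = -1*(-1) - 10*(-1) = 1 + 10 = 11)
V(W, M) = 11 - M
-24*V(-3, -4)*17 = -24*(11 - 1*(-4))*17 = -24*(11 + 4)*17 = -24*15*17 = -360*17 = -6120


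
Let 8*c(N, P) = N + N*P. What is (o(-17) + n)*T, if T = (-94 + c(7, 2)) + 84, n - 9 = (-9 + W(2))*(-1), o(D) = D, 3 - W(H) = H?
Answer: 0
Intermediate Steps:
W(H) = 3 - H
c(N, P) = N/8 + N*P/8 (c(N, P) = (N + N*P)/8 = N/8 + N*P/8)
n = 17 (n = 9 + (-9 + (3 - 1*2))*(-1) = 9 + (-9 + (3 - 2))*(-1) = 9 + (-9 + 1)*(-1) = 9 - 8*(-1) = 9 + 8 = 17)
T = -59/8 (T = (-94 + (⅛)*7*(1 + 2)) + 84 = (-94 + (⅛)*7*3) + 84 = (-94 + 21/8) + 84 = -731/8 + 84 = -59/8 ≈ -7.3750)
(o(-17) + n)*T = (-17 + 17)*(-59/8) = 0*(-59/8) = 0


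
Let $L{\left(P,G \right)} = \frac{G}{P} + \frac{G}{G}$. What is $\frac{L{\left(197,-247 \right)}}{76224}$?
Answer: $- \frac{25}{7508064} \approx -3.3298 \cdot 10^{-6}$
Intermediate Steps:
$L{\left(P,G \right)} = 1 + \frac{G}{P}$ ($L{\left(P,G \right)} = \frac{G}{P} + 1 = 1 + \frac{G}{P}$)
$\frac{L{\left(197,-247 \right)}}{76224} = \frac{\frac{1}{197} \left(-247 + 197\right)}{76224} = \frac{1}{197} \left(-50\right) \frac{1}{76224} = \left(- \frac{50}{197}\right) \frac{1}{76224} = - \frac{25}{7508064}$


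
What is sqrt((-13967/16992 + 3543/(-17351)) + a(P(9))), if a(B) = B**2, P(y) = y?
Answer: sqrt(48275126143015222)/24569016 ≈ 8.9428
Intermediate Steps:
sqrt((-13967/16992 + 3543/(-17351)) + a(P(9))) = sqrt((-13967/16992 + 3543/(-17351)) + 9**2) = sqrt((-13967*1/16992 + 3543*(-1/17351)) + 81) = sqrt((-13967/16992 - 3543/17351) + 81) = sqrt(-302544073/294828192 + 81) = sqrt(23578539479/294828192) = sqrt(48275126143015222)/24569016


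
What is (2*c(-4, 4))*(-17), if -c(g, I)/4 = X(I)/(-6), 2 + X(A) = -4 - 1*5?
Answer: 748/3 ≈ 249.33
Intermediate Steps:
X(A) = -11 (X(A) = -2 + (-4 - 1*5) = -2 + (-4 - 5) = -2 - 9 = -11)
c(g, I) = -22/3 (c(g, I) = -(-44)/(-6) = -(-44)*(-1)/6 = -4*11/6 = -22/3)
(2*c(-4, 4))*(-17) = (2*(-22/3))*(-17) = -44/3*(-17) = 748/3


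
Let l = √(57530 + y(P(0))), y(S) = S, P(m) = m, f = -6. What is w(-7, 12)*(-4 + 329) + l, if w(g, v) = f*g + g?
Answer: 11375 + √57530 ≈ 11615.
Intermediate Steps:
w(g, v) = -5*g (w(g, v) = -6*g + g = -5*g)
l = √57530 (l = √(57530 + 0) = √57530 ≈ 239.85)
w(-7, 12)*(-4 + 329) + l = (-5*(-7))*(-4 + 329) + √57530 = 35*325 + √57530 = 11375 + √57530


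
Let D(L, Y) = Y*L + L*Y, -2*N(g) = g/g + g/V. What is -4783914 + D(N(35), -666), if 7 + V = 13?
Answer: -4779363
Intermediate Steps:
V = 6 (V = -7 + 13 = 6)
N(g) = -½ - g/12 (N(g) = -(g/g + g/6)/2 = -(1 + g*(⅙))/2 = -(1 + g/6)/2 = -½ - g/12)
D(L, Y) = 2*L*Y (D(L, Y) = L*Y + L*Y = 2*L*Y)
-4783914 + D(N(35), -666) = -4783914 + 2*(-½ - 1/12*35)*(-666) = -4783914 + 2*(-½ - 35/12)*(-666) = -4783914 + 2*(-41/12)*(-666) = -4783914 + 4551 = -4779363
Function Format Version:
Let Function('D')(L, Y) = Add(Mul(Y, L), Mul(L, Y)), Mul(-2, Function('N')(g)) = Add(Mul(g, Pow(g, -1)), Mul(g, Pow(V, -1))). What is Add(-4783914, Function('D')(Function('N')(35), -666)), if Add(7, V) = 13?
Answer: -4779363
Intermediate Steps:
V = 6 (V = Add(-7, 13) = 6)
Function('N')(g) = Add(Rational(-1, 2), Mul(Rational(-1, 12), g)) (Function('N')(g) = Mul(Rational(-1, 2), Add(Mul(g, Pow(g, -1)), Mul(g, Pow(6, -1)))) = Mul(Rational(-1, 2), Add(1, Mul(g, Rational(1, 6)))) = Mul(Rational(-1, 2), Add(1, Mul(Rational(1, 6), g))) = Add(Rational(-1, 2), Mul(Rational(-1, 12), g)))
Function('D')(L, Y) = Mul(2, L, Y) (Function('D')(L, Y) = Add(Mul(L, Y), Mul(L, Y)) = Mul(2, L, Y))
Add(-4783914, Function('D')(Function('N')(35), -666)) = Add(-4783914, Mul(2, Add(Rational(-1, 2), Mul(Rational(-1, 12), 35)), -666)) = Add(-4783914, Mul(2, Add(Rational(-1, 2), Rational(-35, 12)), -666)) = Add(-4783914, Mul(2, Rational(-41, 12), -666)) = Add(-4783914, 4551) = -4779363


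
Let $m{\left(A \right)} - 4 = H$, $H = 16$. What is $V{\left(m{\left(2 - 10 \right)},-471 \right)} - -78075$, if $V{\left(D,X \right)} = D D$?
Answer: $78475$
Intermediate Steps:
$m{\left(A \right)} = 20$ ($m{\left(A \right)} = 4 + 16 = 20$)
$V{\left(D,X \right)} = D^{2}$
$V{\left(m{\left(2 - 10 \right)},-471 \right)} - -78075 = 20^{2} - -78075 = 400 + 78075 = 78475$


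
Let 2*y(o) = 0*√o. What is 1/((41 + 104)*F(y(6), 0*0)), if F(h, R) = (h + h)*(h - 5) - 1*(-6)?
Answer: 1/870 ≈ 0.0011494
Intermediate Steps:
y(o) = 0 (y(o) = (0*√o)/2 = (½)*0 = 0)
F(h, R) = 6 + 2*h*(-5 + h) (F(h, R) = (2*h)*(-5 + h) + 6 = 2*h*(-5 + h) + 6 = 6 + 2*h*(-5 + h))
1/((41 + 104)*F(y(6), 0*0)) = 1/((41 + 104)*(6 - 10*0 + 2*0²)) = 1/(145*(6 + 0 + 2*0)) = 1/(145*(6 + 0 + 0)) = 1/(145*6) = 1/870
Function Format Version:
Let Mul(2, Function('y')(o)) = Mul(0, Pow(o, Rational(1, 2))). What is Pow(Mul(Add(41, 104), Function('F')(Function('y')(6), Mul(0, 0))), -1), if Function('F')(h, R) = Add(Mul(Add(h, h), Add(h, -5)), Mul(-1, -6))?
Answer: Rational(1, 870) ≈ 0.0011494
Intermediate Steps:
Function('y')(o) = 0 (Function('y')(o) = Mul(Rational(1, 2), Mul(0, Pow(o, Rational(1, 2)))) = Mul(Rational(1, 2), 0) = 0)
Function('F')(h, R) = Add(6, Mul(2, h, Add(-5, h))) (Function('F')(h, R) = Add(Mul(Mul(2, h), Add(-5, h)), 6) = Add(Mul(2, h, Add(-5, h)), 6) = Add(6, Mul(2, h, Add(-5, h))))
Pow(Mul(Add(41, 104), Function('F')(Function('y')(6), Mul(0, 0))), -1) = Pow(Mul(Add(41, 104), Add(6, Mul(-10, 0), Mul(2, Pow(0, 2)))), -1) = Pow(Mul(145, Add(6, 0, Mul(2, 0))), -1) = Pow(Mul(145, Add(6, 0, 0)), -1) = Pow(Mul(145, 6), -1) = Pow(870, -1) = Rational(1, 870)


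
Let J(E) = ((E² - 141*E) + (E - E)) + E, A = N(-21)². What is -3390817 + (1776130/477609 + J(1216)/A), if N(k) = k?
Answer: -237855688489733/70208523 ≈ -3.3878e+6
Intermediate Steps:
A = 441 (A = (-21)² = 441)
J(E) = E² - 140*E (J(E) = ((E² - 141*E) + 0) + E = (E² - 141*E) + E = E² - 140*E)
-3390817 + (1776130/477609 + J(1216)/A) = -3390817 + (1776130/477609 + (1216*(-140 + 1216))/441) = -3390817 + (1776130*(1/477609) + (1216*1076)*(1/441)) = -3390817 + (1776130/477609 + 1308416*(1/441)) = -3390817 + (1776130/477609 + 1308416/441) = -3390817 + 208564843558/70208523 = -237855688489733/70208523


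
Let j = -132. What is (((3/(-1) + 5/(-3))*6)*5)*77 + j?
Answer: -10912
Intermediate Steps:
(((3/(-1) + 5/(-3))*6)*5)*77 + j = (((3/(-1) + 5/(-3))*6)*5)*77 - 132 = (((3*(-1) + 5*(-1/3))*6)*5)*77 - 132 = (((-3 - 5/3)*6)*5)*77 - 132 = (-14/3*6*5)*77 - 132 = -28*5*77 - 132 = -140*77 - 132 = -10780 - 132 = -10912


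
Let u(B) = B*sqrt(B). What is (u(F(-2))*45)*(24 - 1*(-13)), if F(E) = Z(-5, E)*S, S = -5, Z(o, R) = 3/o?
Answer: 4995*sqrt(3) ≈ 8651.6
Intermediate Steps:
F(E) = 3 (F(E) = (3/(-5))*(-5) = (3*(-1/5))*(-5) = -3/5*(-5) = 3)
u(B) = B**(3/2)
(u(F(-2))*45)*(24 - 1*(-13)) = (3**(3/2)*45)*(24 - 1*(-13)) = ((3*sqrt(3))*45)*(24 + 13) = (135*sqrt(3))*37 = 4995*sqrt(3)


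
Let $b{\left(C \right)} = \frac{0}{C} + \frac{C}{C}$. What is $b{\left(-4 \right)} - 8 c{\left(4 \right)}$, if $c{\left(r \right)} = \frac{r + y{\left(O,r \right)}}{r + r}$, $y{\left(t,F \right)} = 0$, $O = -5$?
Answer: $-3$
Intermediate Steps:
$b{\left(C \right)} = 1$ ($b{\left(C \right)} = 0 + 1 = 1$)
$c{\left(r \right)} = \frac{1}{2}$ ($c{\left(r \right)} = \frac{r + 0}{r + r} = \frac{r}{2 r} = r \frac{1}{2 r} = \frac{1}{2}$)
$b{\left(-4 \right)} - 8 c{\left(4 \right)} = 1 - 4 = -3$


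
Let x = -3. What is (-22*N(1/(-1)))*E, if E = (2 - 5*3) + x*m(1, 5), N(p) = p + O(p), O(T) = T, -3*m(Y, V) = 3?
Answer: -440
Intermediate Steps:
m(Y, V) = -1 (m(Y, V) = -⅓*3 = -1)
N(p) = 2*p (N(p) = p + p = 2*p)
E = -10 (E = (2 - 5*3) - 3*(-1) = (2 - 15) + 3 = -13 + 3 = -10)
(-22*N(1/(-1)))*E = -44/(-1)*(-10) = -44*(-1)*(-10) = -22*(-2)*(-10) = 44*(-10) = -440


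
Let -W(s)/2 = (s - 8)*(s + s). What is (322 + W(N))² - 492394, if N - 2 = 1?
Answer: -346470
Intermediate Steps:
N = 3 (N = 2 + 1 = 3)
W(s) = -4*s*(-8 + s) (W(s) = -2*(s - 8)*(s + s) = -2*(-8 + s)*2*s = -4*s*(-8 + s))
(322 + W(N))² - 492394 = (322 + 4*3*(8 - 1*3))² - 492394 = (322 + 4*3*(8 - 3))² - 492394 = (322 + 4*3*5)² - 492394 = (322 + 60)² - 492394 = 382² - 492394 = 145924 - 492394 = -346470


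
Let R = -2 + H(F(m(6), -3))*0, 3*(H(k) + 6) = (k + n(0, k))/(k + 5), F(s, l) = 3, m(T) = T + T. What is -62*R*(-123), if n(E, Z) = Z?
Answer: -15252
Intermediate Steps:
m(T) = 2*T
H(k) = -6 + 2*k/(3*(5 + k)) (H(k) = -6 + ((k + k)/(k + 5))/3 = -6 + ((2*k)/(5 + k))/3 = -6 + (2*k/(5 + k))/3 = -6 + 2*k/(3*(5 + k)))
R = -2 (R = -2 + (2*(-45 - 8*3)/(3*(5 + 3)))*0 = -2 + ((⅔)*(-45 - 24)/8)*0 = -2 + ((⅔)*(⅛)*(-69))*0 = -2 - 23/4*0 = -2 + 0 = -2)
-62*R*(-123) = -62*(-2)*(-123) = 124*(-123) = -15252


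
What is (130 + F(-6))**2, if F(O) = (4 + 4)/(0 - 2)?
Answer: 15876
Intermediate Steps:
F(O) = -4 (F(O) = 8/(-2) = 8*(-1/2) = -4)
(130 + F(-6))**2 = (130 - 4)**2 = 126**2 = 15876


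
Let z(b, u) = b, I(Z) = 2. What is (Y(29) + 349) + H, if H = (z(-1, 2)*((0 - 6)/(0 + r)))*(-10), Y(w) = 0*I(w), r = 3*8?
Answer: 693/2 ≈ 346.50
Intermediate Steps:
r = 24
Y(w) = 0 (Y(w) = 0*2 = 0)
H = -5/2 (H = -(0 - 6)/(0 + 24)*(-10) = -(-6)/24*(-10) = -1*(-¼)*(-10) = (¼)*(-10) = -5/2 ≈ -2.5000)
(Y(29) + 349) + H = (0 + 349) - 5/2 = 349 - 5/2 = 693/2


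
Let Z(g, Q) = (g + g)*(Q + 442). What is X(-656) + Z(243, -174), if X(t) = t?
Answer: 129592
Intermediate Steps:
Z(g, Q) = 2*g*(442 + Q) (Z(g, Q) = (2*g)*(442 + Q) = 2*g*(442 + Q))
X(-656) + Z(243, -174) = -656 + 2*243*(442 - 174) = -656 + 2*243*268 = -656 + 130248 = 129592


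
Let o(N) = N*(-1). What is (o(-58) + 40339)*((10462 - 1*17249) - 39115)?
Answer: -1854303094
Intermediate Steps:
o(N) = -N
(o(-58) + 40339)*((10462 - 1*17249) - 39115) = (-1*(-58) + 40339)*((10462 - 1*17249) - 39115) = (58 + 40339)*((10462 - 17249) - 39115) = 40397*(-6787 - 39115) = 40397*(-45902) = -1854303094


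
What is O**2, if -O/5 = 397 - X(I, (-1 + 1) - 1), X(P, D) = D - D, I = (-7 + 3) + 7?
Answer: 3940225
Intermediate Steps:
I = 3 (I = -4 + 7 = 3)
X(P, D) = 0
O = -1985 (O = -5*(397 - 1*0) = -5*(397 + 0) = -5*397 = -1985)
O**2 = (-1985)**2 = 3940225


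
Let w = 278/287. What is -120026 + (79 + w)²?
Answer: -9359673193/82369 ≈ -1.1363e+5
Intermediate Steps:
w = 278/287 (w = 278*(1/287) = 278/287 ≈ 0.96864)
-120026 + (79 + w)² = -120026 + (79 + 278/287)² = -120026 + (22951/287)² = -120026 + 526748401/82369 = -9359673193/82369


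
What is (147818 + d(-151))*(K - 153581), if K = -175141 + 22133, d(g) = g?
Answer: -45273077863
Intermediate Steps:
K = -153008
(147818 + d(-151))*(K - 153581) = (147818 - 151)*(-153008 - 153581) = 147667*(-306589) = -45273077863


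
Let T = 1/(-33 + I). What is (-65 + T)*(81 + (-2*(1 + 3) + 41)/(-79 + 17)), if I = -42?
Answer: -4054394/775 ≈ -5231.5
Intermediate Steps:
T = -1/75 (T = 1/(-33 - 42) = 1/(-75) = -1/75 ≈ -0.013333)
(-65 + T)*(81 + (-2*(1 + 3) + 41)/(-79 + 17)) = (-65 - 1/75)*(81 + (-2*(1 + 3) + 41)/(-79 + 17)) = -4876*(81 + (-2*4 + 41)/(-62))/75 = -4876*(81 + (-8 + 41)*(-1/62))/75 = -4876*(81 + 33*(-1/62))/75 = -4876*(81 - 33/62)/75 = -4876/75*4989/62 = -4054394/775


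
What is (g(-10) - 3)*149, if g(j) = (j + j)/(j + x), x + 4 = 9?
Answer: 149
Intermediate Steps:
x = 5 (x = -4 + 9 = 5)
g(j) = 2*j/(5 + j) (g(j) = (j + j)/(j + 5) = (2*j)/(5 + j) = 2*j/(5 + j))
(g(-10) - 3)*149 = (2*(-10)/(5 - 10) - 3)*149 = (2*(-10)/(-5) - 3)*149 = (2*(-10)*(-⅕) - 3)*149 = (4 - 3)*149 = 1*149 = 149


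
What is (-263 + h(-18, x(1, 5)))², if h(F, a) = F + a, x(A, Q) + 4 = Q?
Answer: 78400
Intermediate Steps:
x(A, Q) = -4 + Q
(-263 + h(-18, x(1, 5)))² = (-263 + (-18 + (-4 + 5)))² = (-263 + (-18 + 1))² = (-263 - 17)² = (-280)² = 78400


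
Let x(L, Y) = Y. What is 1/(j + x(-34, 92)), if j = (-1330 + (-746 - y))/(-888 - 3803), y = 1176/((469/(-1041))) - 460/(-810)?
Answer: 25458057/2339244850 ≈ 0.010883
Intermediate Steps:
y = -14162846/5427 (y = 1176/((469*(-1/1041))) - 460*(-1/810) = 1176/(-469/1041) + 46/81 = 1176*(-1041/469) + 46/81 = -174888/67 + 46/81 = -14162846/5427 ≈ -2609.7)
j = -2896394/25458057 (j = (-1330 + (-746 - 1*(-14162846/5427)))/(-888 - 3803) = (-1330 + (-746 + 14162846/5427))/(-4691) = (-1330 + 10114304/5427)*(-1/4691) = (2896394/5427)*(-1/4691) = -2896394/25458057 ≈ -0.11377)
1/(j + x(-34, 92)) = 1/(-2896394/25458057 + 92) = 1/(2339244850/25458057) = 25458057/2339244850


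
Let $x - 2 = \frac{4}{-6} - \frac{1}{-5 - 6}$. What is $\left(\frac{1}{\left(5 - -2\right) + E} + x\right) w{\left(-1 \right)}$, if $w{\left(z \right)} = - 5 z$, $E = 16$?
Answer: $\frac{5570}{759} \approx 7.3386$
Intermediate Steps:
$x = \frac{47}{33}$ ($x = 2 - \left(\frac{2}{3} + \frac{1}{-5 - 6}\right) = 2 - \frac{19}{33} = \frac{47}{33} \approx 1.4242$)
$\left(\frac{1}{\left(5 - -2\right) + E} + x\right) w{\left(-1 \right)} = \left(\frac{1}{\left(5 - -2\right) + 16} + \frac{47}{33}\right) \left(\left(-5\right) \left(-1\right)\right) = \left(\frac{1}{\left(5 + 2\right) + 16} + \frac{47}{33}\right) 5 = \left(\frac{1}{7 + 16} + \frac{47}{33}\right) 5 = \left(\frac{1}{23} + \frac{47}{33}\right) 5 = \frac{1114}{759} \cdot 5 = \frac{5570}{759}$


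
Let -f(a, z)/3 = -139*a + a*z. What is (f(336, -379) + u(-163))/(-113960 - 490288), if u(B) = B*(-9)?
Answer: -174537/201416 ≈ -0.86655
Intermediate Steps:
u(B) = -9*B
f(a, z) = 417*a - 3*a*z (f(a, z) = -3*(-139*a + a*z) = 417*a - 3*a*z)
(f(336, -379) + u(-163))/(-113960 - 490288) = (3*336*(139 - 1*(-379)) - 9*(-163))/(-113960 - 490288) = (3*336*(139 + 379) + 1467)/(-604248) = (3*336*518 + 1467)*(-1/604248) = (522144 + 1467)*(-1/604248) = 523611*(-1/604248) = -174537/201416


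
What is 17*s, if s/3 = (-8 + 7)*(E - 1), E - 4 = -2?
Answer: -51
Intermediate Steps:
E = 2 (E = 4 - 2 = 2)
s = -3 (s = 3*((-8 + 7)*(2 - 1)) = 3*(-1*1) = 3*(-1) = -3)
17*s = 17*(-3) = -51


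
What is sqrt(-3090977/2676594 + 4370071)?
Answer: sqrt(31307859658199127018)/2676594 ≈ 2090.5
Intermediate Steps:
sqrt(-3090977/2676594 + 4370071) = sqrt(11696902727197/2676594) = sqrt(31307859658199127018)/2676594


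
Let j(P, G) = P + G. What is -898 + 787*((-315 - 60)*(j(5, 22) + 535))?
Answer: -165861148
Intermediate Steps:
j(P, G) = G + P
-898 + 787*((-315 - 60)*(j(5, 22) + 535)) = -898 + 787*((-315 - 60)*((22 + 5) + 535)) = -898 + 787*(-375*(27 + 535)) = -898 + 787*(-375*562) = -898 + 787*(-210750) = -898 - 165860250 = -165861148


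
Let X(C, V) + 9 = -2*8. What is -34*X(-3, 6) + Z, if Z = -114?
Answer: 736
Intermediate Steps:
X(C, V) = -25 (X(C, V) = -9 - 2*8 = -9 - 16 = -25)
-34*X(-3, 6) + Z = -34*(-25) - 114 = 850 - 114 = 736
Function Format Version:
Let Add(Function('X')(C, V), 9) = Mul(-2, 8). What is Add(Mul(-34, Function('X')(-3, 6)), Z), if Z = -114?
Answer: 736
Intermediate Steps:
Function('X')(C, V) = -25 (Function('X')(C, V) = Add(-9, Mul(-2, 8)) = Add(-9, -16) = -25)
Add(Mul(-34, Function('X')(-3, 6)), Z) = Add(Mul(-34, -25), -114) = Add(850, -114) = 736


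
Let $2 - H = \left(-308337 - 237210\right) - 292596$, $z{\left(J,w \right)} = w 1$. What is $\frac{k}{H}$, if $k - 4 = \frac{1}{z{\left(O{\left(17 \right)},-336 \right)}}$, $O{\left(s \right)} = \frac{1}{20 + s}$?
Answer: $\frac{1343}{281616720} \approx 4.7689 \cdot 10^{-6}$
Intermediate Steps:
$z{\left(J,w \right)} = w$
$k = \frac{1343}{336}$ ($k = 4 + \frac{1}{-336} = 4 - \frac{1}{336} = \frac{1343}{336} \approx 3.997$)
$H = 838145$ ($H = 2 - \left(\left(-308337 - 237210\right) - 292596\right) = 2 - \left(-545547 - 292596\right) = 2 - -838143 = 2 + 838143 = 838145$)
$\frac{k}{H} = \frac{1343}{336 \cdot 838145} = \frac{1343}{336} \cdot \frac{1}{838145} = \frac{1343}{281616720}$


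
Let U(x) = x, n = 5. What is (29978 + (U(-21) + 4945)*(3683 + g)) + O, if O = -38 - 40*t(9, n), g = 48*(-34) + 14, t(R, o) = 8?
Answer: 10197680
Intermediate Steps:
g = -1618 (g = -1632 + 14 = -1618)
O = -358 (O = -38 - 40*8 = -38 - 320 = -358)
(29978 + (U(-21) + 4945)*(3683 + g)) + O = (29978 + (-21 + 4945)*(3683 - 1618)) - 358 = (29978 + 4924*2065) - 358 = (29978 + 10168060) - 358 = 10198038 - 358 = 10197680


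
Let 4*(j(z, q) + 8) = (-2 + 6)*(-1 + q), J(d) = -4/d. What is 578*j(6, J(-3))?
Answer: -13294/3 ≈ -4431.3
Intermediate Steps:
j(z, q) = -9 + q (j(z, q) = -8 + ((-2 + 6)*(-1 + q))/4 = -8 + (4*(-1 + q))/4 = -8 + (-4 + 4*q)/4 = -8 + (-1 + q) = -9 + q)
578*j(6, J(-3)) = 578*(-9 - 4/(-3)) = 578*(-9 - 4*(-⅓)) = 578*(-9 + 4/3) = 578*(-23/3) = -13294/3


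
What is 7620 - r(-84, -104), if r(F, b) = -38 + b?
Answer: 7762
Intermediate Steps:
7620 - r(-84, -104) = 7620 - (-38 - 104) = 7620 - 1*(-142) = 7620 + 142 = 7762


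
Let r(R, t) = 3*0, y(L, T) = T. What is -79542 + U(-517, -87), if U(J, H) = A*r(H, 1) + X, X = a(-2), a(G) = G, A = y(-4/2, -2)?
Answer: -79544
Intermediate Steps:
r(R, t) = 0
A = -2
X = -2
U(J, H) = -2 (U(J, H) = -2*0 - 2 = 0 - 2 = -2)
-79542 + U(-517, -87) = -79542 - 2 = -79544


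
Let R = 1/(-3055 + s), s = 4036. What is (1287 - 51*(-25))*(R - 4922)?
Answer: -4123522774/327 ≈ -1.2610e+7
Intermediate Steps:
R = 1/981 (R = 1/(-3055 + 4036) = 1/981 ≈ 0.0010194)
(1287 - 51*(-25))*(R - 4922) = (1287 - 51*(-25))*(1/981 - 4922) = (1287 + 1275)*(-4828481/981) = 2562*(-4828481/981) = -4123522774/327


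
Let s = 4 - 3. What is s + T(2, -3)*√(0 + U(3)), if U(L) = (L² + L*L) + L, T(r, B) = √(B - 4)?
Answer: 1 + 7*I*√3 ≈ 1.0 + 12.124*I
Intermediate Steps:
T(r, B) = √(-4 + B)
U(L) = L + 2*L² (U(L) = (L² + L²) + L = 2*L² + L = L + 2*L²)
s = 1
s + T(2, -3)*√(0 + U(3)) = 1 + √(-4 - 3)*√(0 + 3*(1 + 2*3)) = 1 + √(-7)*√(0 + 3*(1 + 6)) = 1 + (I*√7)*√(0 + 3*7) = 1 + (I*√7)*√(0 + 21) = 1 + (I*√7)*√21 = 1 + 7*I*√3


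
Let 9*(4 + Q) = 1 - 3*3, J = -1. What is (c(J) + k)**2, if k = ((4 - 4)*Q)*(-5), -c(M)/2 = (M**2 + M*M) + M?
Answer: 4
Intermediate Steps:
c(M) = -4*M**2 - 2*M (c(M) = -2*((M**2 + M*M) + M) = -2*((M**2 + M**2) + M) = -2*(2*M**2 + M) = -2*(M + 2*M**2) = -4*M**2 - 2*M)
Q = -44/9 (Q = -4 + (1 - 3*3)/9 = -4 + (1 - 9)/9 = -4 + (1/9)*(-8) = -4 - 8/9 = -44/9 ≈ -4.8889)
k = 0 (k = ((4 - 4)*(-44/9))*(-5) = (0*(-44/9))*(-5) = 0*(-5) = 0)
(c(J) + k)**2 = (-2*(-1)*(1 + 2*(-1)) + 0)**2 = (-2*(-1)*(1 - 2) + 0)**2 = (-2*(-1)*(-1) + 0)**2 = (-2 + 0)**2 = (-2)**2 = 4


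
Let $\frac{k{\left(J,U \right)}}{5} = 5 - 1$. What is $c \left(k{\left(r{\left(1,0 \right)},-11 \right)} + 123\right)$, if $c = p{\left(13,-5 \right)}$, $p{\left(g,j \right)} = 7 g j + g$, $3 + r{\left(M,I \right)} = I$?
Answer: $-63206$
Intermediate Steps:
$r{\left(M,I \right)} = -3 + I$
$k{\left(J,U \right)} = 20$ ($k{\left(J,U \right)} = 5 \left(5 - 1\right) = 5 \cdot 4 = 20$)
$p{\left(g,j \right)} = g + 7 g j$ ($p{\left(g,j \right)} = 7 g j + g = g + 7 g j$)
$c = -442$ ($c = 13 \left(1 + 7 \left(-5\right)\right) = 13 \left(1 - 35\right) = 13 \left(-34\right) = -442$)
$c \left(k{\left(r{\left(1,0 \right)},-11 \right)} + 123\right) = - 442 \left(20 + 123\right) = \left(-442\right) 143 = -63206$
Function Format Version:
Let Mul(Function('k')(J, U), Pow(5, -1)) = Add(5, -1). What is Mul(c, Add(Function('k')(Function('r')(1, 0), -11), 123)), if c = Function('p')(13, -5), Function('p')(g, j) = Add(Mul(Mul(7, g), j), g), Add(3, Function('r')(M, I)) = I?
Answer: -63206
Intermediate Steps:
Function('r')(M, I) = Add(-3, I)
Function('k')(J, U) = 20 (Function('k')(J, U) = Mul(5, Add(5, -1)) = Mul(5, 4) = 20)
Function('p')(g, j) = Add(g, Mul(7, g, j)) (Function('p')(g, j) = Add(Mul(7, g, j), g) = Add(g, Mul(7, g, j)))
c = -442 (c = Mul(13, Add(1, Mul(7, -5))) = Mul(13, Add(1, -35)) = Mul(13, -34) = -442)
Mul(c, Add(Function('k')(Function('r')(1, 0), -11), 123)) = Mul(-442, Add(20, 123)) = Mul(-442, 143) = -63206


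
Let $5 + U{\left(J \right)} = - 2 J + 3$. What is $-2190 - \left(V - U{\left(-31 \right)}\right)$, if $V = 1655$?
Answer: $-3785$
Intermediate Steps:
$U{\left(J \right)} = -2 - 2 J$ ($U{\left(J \right)} = -5 - \left(-3 + 2 J\right) = -2 - 2 J$)
$-2190 - \left(V - U{\left(-31 \right)}\right) = -2190 - \left(1655 - \left(-2 - -62\right)\right) = -2190 - \left(1655 - \left(-2 + 62\right)\right) = -2190 - \left(1655 - 60\right) = -2190 - 1595 = -3785$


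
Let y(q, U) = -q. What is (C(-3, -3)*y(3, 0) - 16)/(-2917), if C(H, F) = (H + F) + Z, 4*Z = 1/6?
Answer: -15/23336 ≈ -0.00064278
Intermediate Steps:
Z = 1/24 (Z = (1/4)/6 = (1/4)*(1/6) = 1/24 ≈ 0.041667)
C(H, F) = 1/24 + F + H (C(H, F) = (H + F) + 1/24 = (F + H) + 1/24 = 1/24 + F + H)
(C(-3, -3)*y(3, 0) - 16)/(-2917) = ((1/24 - 3 - 3)*(-1*3) - 16)/(-2917) = (-143/24*(-3) - 16)*(-1/2917) = (143/8 - 16)*(-1/2917) = (15/8)*(-1/2917) = -15/23336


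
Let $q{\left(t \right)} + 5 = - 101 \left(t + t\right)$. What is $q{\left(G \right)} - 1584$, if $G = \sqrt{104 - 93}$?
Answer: $-1589 - 202 \sqrt{11} \approx -2259.0$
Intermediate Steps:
$G = \sqrt{11} \approx 3.3166$
$q{\left(t \right)} = -5 - 202 t$ ($q{\left(t \right)} = -5 - 101 \left(t + t\right) = -5 - 101 \cdot 2 t = -5 - 202 t$)
$q{\left(G \right)} - 1584 = \left(-5 - 202 \sqrt{11}\right) - 1584 = -1589 - 202 \sqrt{11}$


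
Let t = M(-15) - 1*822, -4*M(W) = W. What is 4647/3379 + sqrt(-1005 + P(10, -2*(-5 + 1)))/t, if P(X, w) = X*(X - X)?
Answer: 4647/3379 - 4*I*sqrt(1005)/3273 ≈ 1.3753 - 0.038743*I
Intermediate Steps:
M(W) = -W/4
P(X, w) = 0 (P(X, w) = X*0 = 0)
t = -3273/4 (t = -1/4*(-15) - 1*822 = 15/4 - 822 = -3273/4 ≈ -818.25)
4647/3379 + sqrt(-1005 + P(10, -2*(-5 + 1)))/t = 4647/3379 + sqrt(-1005 + 0)/(-3273/4) = 4647*(1/3379) + sqrt(-1005)*(-4/3273) = 4647/3379 + (I*sqrt(1005))*(-4/3273) = 4647/3379 - 4*I*sqrt(1005)/3273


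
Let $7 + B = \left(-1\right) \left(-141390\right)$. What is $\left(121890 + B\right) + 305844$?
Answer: $569117$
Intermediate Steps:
$B = 141383$ ($B = -7 - -141390 = -7 + 141390 = 141383$)
$\left(121890 + B\right) + 305844 = \left(121890 + 141383\right) + 305844 = 263273 + 305844 = 569117$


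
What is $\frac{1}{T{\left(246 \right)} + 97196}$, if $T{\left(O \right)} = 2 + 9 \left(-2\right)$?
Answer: $\frac{1}{97180} \approx 1.029 \cdot 10^{-5}$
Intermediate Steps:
$T{\left(O \right)} = -16$ ($T{\left(O \right)} = 2 - 18 = -16$)
$\frac{1}{T{\left(246 \right)} + 97196} = \frac{1}{-16 + 97196} = \frac{1}{97180}$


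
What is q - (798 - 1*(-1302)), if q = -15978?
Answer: -18078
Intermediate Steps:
q - (798 - 1*(-1302)) = -15978 - (798 - 1*(-1302)) = -15978 - (798 + 1302) = -15978 - 2100 = -18078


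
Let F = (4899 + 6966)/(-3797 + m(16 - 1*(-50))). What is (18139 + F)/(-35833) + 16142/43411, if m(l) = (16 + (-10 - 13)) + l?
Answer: -37180292839/276887252614 ≈ -0.13428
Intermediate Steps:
m(l) = -7 + l (m(l) = (16 - 23) + l = -7 + l)
F = -565/178 (F = (4899 + 6966)/(-3797 + (-7 + (16 - 1*(-50)))) = 11865/(-3797 + (-7 + (16 + 50))) = 11865/(-3797 + (-7 + 66)) = 11865/(-3797 + 59) = 11865/(-3738) = 11865*(-1/3738) = -565/178 ≈ -3.1742)
(18139 + F)/(-35833) + 16142/43411 = (18139 - 565/178)/(-35833) + 16142/43411 = (3228177/178)*(-1/35833) + 16142*(1/43411) = -3228177/6378274 + 16142/43411 = -37180292839/276887252614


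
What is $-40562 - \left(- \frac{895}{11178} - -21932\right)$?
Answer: $- \frac{698557037}{11178} \approx -62494.0$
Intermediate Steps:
$-40562 - \left(- \frac{895}{11178} - -21932\right) = -40562 - \left(\left(-895\right) \frac{1}{11178} + 21932\right) = -40562 - \left(- \frac{895}{11178} + 21932\right) = -40562 - \frac{245155001}{11178} = - \frac{698557037}{11178}$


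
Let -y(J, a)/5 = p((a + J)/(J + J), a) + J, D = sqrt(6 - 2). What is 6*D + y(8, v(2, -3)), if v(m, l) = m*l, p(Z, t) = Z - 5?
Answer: -29/8 ≈ -3.6250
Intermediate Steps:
p(Z, t) = -5 + Z
D = 2 (D = sqrt(4) = 2)
v(m, l) = l*m
y(J, a) = 25 - 5*J - 5*(J + a)/(2*J) (y(J, a) = -5*((-5 + (a + J)/(J + J)) + J) = -5*((-5 + (J + a)/((2*J))) + J) = -5*((-5 + (J + a)*(1/(2*J))) + J) = -5*((-5 + (J + a)/(2*J)) + J) = -5*(-5 + J + (J + a)/(2*J)) = 25 - 5*J - 5*(J + a)/(2*J))
6*D + y(8, v(2, -3)) = 6*2 + (45/2 - 5*8 - 5/2*(-3*2)/8) = 12 + (45/2 - 40 - 5/2*(-6)*1/8) = 12 + (45/2 - 40 + 15/8) = 12 - 125/8 = -29/8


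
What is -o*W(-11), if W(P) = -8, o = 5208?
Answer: 41664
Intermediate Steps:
-o*W(-11) = -5208*(-8) = -1*(-41664) = 41664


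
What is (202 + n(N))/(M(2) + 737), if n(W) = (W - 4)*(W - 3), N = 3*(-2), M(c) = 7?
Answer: 73/186 ≈ 0.39247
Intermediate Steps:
N = -6
n(W) = (-4 + W)*(-3 + W)
(202 + n(N))/(M(2) + 737) = (202 + (12 + (-6)² - 7*(-6)))/(7 + 737) = (202 + (12 + 36 + 42))/744 = (202 + 90)*(1/744) = 292*(1/744) = 73/186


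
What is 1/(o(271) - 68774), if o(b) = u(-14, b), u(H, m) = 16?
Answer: -1/68758 ≈ -1.4544e-5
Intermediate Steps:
o(b) = 16
1/(o(271) - 68774) = 1/(16 - 68774) = 1/(-68758) = -1/68758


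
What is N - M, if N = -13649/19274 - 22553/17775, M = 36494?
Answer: -12503352000397/342595350 ≈ -36496.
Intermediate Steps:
N = -677297497/342595350 (N = -13649*1/19274 - 22553*1/17775 = -13649/19274 - 22553/17775 = -677297497/342595350 ≈ -1.9770)
N - M = -677297497/342595350 - 1*36494 = -677297497/342595350 - 36494 = -12503352000397/342595350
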